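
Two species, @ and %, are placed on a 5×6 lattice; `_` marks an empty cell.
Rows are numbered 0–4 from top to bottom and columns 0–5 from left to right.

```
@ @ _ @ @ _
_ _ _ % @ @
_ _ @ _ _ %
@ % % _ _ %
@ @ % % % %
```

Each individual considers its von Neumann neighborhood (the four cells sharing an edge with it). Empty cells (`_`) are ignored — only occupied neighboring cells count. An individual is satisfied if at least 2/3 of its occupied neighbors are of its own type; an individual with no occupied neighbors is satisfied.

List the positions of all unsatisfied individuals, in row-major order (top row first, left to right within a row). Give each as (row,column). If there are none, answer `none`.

(0,3), (1,3), (1,5), (2,2), (2,5), (3,0), (3,1), (4,1)

Row 0: (0,0)@ 1/1 satisfied · (0,1)@ 1/1 satisfied · (0,3)@ 1/2 not · (0,4)@ 2/2 satisfied
Row 1: (1,3)% 0/2 not · (1,4)@ 2/3 satisfied · (1,5)@ 1/2 not
Row 2: (2,2)@ 0/1 not · (2,5)% 1/2 not
Row 3: (3,0)@ 1/2 not · (3,1)% 1/3 not · (3,2)% 2/3 satisfied · (3,5)% 2/2 satisfied
Row 4: (4,0)@ 2/2 satisfied · (4,1)@ 1/3 not · (4,2)% 2/3 satisfied · (4,3)% 2/2 satisfied · (4,4)% 2/2 satisfied · (4,5)% 2/2 satisfied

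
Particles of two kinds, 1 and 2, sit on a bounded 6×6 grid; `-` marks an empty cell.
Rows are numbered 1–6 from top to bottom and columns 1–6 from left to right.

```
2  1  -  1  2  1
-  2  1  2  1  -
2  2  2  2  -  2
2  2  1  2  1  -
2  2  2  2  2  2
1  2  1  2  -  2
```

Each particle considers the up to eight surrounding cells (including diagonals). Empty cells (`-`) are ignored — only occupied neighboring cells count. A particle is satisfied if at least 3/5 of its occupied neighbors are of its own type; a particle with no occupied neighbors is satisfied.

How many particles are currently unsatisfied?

(1,1)2 1/2 unhappy
(1,2)1 1/3 unhappy
(1,4)1 2/4 unhappy
(1,5)2 1/4 unhappy
(1,6)1 1/2 unhappy
(2,2)2 4/6 ok
(2,3)1 2/7 unhappy
(2,4)2 3/6 unhappy
(2,5)1 2/6 unhappy
(3,1)2 4/4 ok
(3,2)2 5/7 ok
(3,3)2 6/8 ok
(3,4)2 3/7 unhappy
(3,6)2 0/2 unhappy
(4,1)2 5/5 ok
(4,2)2 7/8 ok
(4,3)1 0/8 unhappy
(4,4)2 5/7 ok
(4,5)1 0/6 unhappy
(5,1)2 4/5 ok
(5,2)2 5/8 ok
(5,3)2 6/8 ok
(5,4)2 4/7 unhappy
(5,5)2 5/6 ok
(5,6)2 2/3 ok
(6,1)1 0/3 unhappy
(6,2)2 3/5 ok
(6,3)1 0/5 unhappy
(6,4)2 3/4 ok
(6,6)2 2/2 ok
Unsatisfied: (1,1), (1,2), (1,4), (1,5), (1,6), (2,3), (2,4), (2,5), (3,4), (3,6), (4,3), (4,5), (5,4), (6,1), (6,3) — 15 in total.

15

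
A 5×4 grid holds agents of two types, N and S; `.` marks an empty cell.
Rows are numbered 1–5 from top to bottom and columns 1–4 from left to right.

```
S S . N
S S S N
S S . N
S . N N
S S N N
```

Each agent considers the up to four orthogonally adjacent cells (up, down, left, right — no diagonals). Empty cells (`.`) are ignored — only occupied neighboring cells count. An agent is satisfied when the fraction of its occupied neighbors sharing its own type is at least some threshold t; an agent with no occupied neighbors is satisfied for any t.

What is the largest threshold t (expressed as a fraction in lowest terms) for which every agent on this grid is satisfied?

Row 1: (1,1)S 2/2 · (1,2)S 2/2 · (1,4)N 1/1
Row 2: (2,1)S 3/3 · (2,2)S 4/4 · (2,3)S 1/2 · (2,4)N 2/3
Row 3: (3,1)S 3/3 · (3,2)S 2/2 · (3,4)N 2/2
Row 4: (4,1)S 2/2 · (4,3)N 2/2 · (4,4)N 3/3
Row 5: (5,1)S 2/2 · (5,2)S 1/2 · (5,3)N 2/3 · (5,4)N 2/2
The smallest same-type fraction is 1/2 at (2,3), which reduces to 1/2. Any threshold above that leaves this agent unsatisfied.

1/2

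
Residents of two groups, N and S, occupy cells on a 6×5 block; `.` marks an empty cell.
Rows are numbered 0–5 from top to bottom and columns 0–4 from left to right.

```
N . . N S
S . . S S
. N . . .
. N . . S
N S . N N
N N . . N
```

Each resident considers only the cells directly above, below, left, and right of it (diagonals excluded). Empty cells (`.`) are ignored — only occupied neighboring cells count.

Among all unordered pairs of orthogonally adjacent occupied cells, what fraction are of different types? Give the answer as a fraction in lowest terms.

1/2

Scan each occupied cell's neighbors to the right and below so each pair is counted once.
From row 0: 3 unlike of 4 pairs (running 3/4).
From row 1: 0 unlike of 1 pairs (running 3/5).
From row 2: 0 unlike of 1 pairs (running 3/6).
From row 3: 2 unlike of 2 pairs (running 5/8).
From row 4: 2 unlike of 5 pairs (running 7/13).
From row 5: 0 unlike of 1 pairs (running 7/14).
Total adjacent occupied pairs: 14; unlike-type pairs: 7.
7/14 reduces to 1/2.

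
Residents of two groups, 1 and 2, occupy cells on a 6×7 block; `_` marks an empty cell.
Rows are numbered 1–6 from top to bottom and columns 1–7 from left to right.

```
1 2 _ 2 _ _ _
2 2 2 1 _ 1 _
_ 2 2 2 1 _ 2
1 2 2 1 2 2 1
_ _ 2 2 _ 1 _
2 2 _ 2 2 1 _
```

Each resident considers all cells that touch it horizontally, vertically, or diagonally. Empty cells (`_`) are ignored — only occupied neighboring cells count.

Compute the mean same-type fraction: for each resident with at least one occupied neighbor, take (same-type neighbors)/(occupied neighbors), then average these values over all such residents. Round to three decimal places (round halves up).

(1,1)1 0/3
(1,2)2 3/4
(1,4)2 1/2
(2,1)2 3/4
(2,2)2 5/6
(2,3)2 6/7
(2,4)1 1/5
(2,6)1 1/2
(3,2)2 6/7
(3,3)2 6/8
(3,4)2 4/7
(3,5)1 3/6
(3,7)2 1/3
(4,1)1 0/2
(4,2)2 4/5
(4,3)2 6/7
(4,4)1 1/7
(4,5)2 3/6
(4,6)2 2/5
(4,7)1 1/3
(5,3)2 5/6
(5,4)2 5/6
(5,6)1 2/5
(6,1)2 1/1
(6,2)2 2/2
(6,4)2 3/3
(6,5)2 2/4
(6,6)1 1/2
Sum over 28 residents: 0/3 + 3/4 + 1/2 + 3/4 + 5/6 + 6/7 + 1/5 + 1/2 + 6/7 + 6/8 + 4/7 + 3/6 + 1/3 + 0/2 + 4/5 + 6/7 + 1/7 + 3/6 + 2/5 + 1/3 + 5/6 + 5/6 + 2/5 + 1/1 + 2/2 + 3/3 + 2/4 + 1/2 = 6931/420; mean = 6931/420 ÷ 28 = 6931/11760 = 0.589370… → 0.589.

0.589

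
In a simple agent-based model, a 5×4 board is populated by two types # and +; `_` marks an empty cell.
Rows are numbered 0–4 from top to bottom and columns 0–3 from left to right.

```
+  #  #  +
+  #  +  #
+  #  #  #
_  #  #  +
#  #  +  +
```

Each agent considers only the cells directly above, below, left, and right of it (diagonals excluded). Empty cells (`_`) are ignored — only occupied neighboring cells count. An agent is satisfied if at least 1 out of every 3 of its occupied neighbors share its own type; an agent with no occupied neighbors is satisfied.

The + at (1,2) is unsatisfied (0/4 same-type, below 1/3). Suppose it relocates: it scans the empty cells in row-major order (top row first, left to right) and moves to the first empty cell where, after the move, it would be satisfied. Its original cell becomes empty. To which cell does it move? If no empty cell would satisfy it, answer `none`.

(3,0)

Vacating (1,2). Empty cells in order:
  (3,0): 1/3 same-type → satisfied — stop here.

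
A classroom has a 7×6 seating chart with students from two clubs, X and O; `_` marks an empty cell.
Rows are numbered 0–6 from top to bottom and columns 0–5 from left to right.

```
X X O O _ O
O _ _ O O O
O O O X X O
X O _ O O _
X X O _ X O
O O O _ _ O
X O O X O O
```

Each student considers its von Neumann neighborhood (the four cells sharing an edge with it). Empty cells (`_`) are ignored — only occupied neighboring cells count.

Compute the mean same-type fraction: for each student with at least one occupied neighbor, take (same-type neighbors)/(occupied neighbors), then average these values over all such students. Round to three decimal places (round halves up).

0.554

(0,0)X 1/2
(0,1)X 1/2
(0,2)O 1/2
(0,3)O 2/2
(0,5)O 1/1
(1,0)O 1/2
(1,3)O 2/3
(1,4)O 2/3
(1,5)O 3/3
(2,0)O 2/3
(2,1)O 3/3
(2,2)O 1/2
(2,3)X 1/4
(2,4)X 1/4
(2,5)O 1/2
(3,0)X 1/3
(3,1)O 1/3
(3,3)O 1/2
(3,4)O 1/3
(4,0)X 2/3
(4,1)X 1/4
(4,2)O 1/2
(4,4)X 0/2
(4,5)O 1/2
(5,0)O 1/3
(5,1)O 3/4
(5,2)O 3/3
(5,5)O 2/2
(6,0)X 0/2
(6,1)O 2/3
(6,2)O 2/3
(6,3)X 0/2
(6,4)O 1/2
(6,5)O 2/2
Sum over 34 students: 1/2 + 1/2 + 1/2 + 2/2 + 1/1 + 1/2 + 2/3 + 2/3 + 3/3 + 2/3 + 3/3 + 1/2 + 1/4 + 1/4 + 1/2 + 1/3 + 1/3 + 1/2 + 1/3 + 2/3 + 1/4 + 1/2 + 0/2 + 1/2 + 1/3 + 3/4 + 3/3 + 2/2 + 0/2 + 2/3 + 2/3 + 0/2 + 1/2 + 2/2 = 113/6; mean = 113/6 ÷ 34 = 113/204 = 0.553921… → 0.554.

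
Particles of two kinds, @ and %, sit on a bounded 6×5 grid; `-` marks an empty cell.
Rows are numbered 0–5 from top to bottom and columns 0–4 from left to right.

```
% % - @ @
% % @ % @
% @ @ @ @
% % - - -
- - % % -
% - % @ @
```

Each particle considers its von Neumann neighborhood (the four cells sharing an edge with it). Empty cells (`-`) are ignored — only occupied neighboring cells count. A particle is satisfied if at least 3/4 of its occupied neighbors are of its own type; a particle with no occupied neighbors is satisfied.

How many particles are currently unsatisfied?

12

Row 0: (0,0)% 2/2 ✓ · (0,1)% 2/2 ✓ · (0,3)@ 1/2 ✗ · (0,4)@ 2/2 ✓
Row 1: (1,0)% 3/3 ✓ · (1,1)% 2/4 ✗ · (1,2)@ 1/3 ✗ · (1,3)% 0/4 ✗ · (1,4)@ 2/3 ✗
Row 2: (2,0)% 2/3 ✗ · (2,1)@ 1/4 ✗ · (2,2)@ 3/3 ✓ · (2,3)@ 2/3 ✗ · (2,4)@ 2/2 ✓
Row 3: (3,0)% 2/2 ✓ · (3,1)% 1/2 ✗
Row 4: (4,2)% 2/2 ✓ · (4,3)% 1/2 ✗
Row 5: (5,0)% 0/0 ✓ · (5,2)% 1/2 ✗ · (5,3)@ 1/3 ✗ · (5,4)@ 1/1 ✓
Unsatisfied: (0,3), (1,1), (1,2), (1,3), (1,4), (2,0), (2,1), (2,3), (3,1), (4,3), (5,2), (5,3) — 12 in total.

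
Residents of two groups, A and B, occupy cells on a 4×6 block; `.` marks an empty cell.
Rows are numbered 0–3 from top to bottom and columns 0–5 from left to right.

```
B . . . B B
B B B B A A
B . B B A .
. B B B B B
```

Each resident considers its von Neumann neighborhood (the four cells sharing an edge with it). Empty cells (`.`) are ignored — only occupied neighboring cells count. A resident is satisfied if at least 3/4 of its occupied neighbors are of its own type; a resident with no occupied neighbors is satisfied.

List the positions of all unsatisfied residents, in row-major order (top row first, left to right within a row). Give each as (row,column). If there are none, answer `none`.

(0,4), (0,5), (1,3), (1,4), (1,5), (2,4), (3,4)

(0,0)B 1/1 ✓
(0,4)B 1/2 ✗
(0,5)B 1/2 ✗
(1,0)B 3/3 ✓
(1,1)B 2/2 ✓
(1,2)B 3/3 ✓
(1,3)B 2/3 ✗
(1,4)A 2/4 ✗
(1,5)A 1/2 ✗
(2,0)B 1/1 ✓
(2,2)B 3/3 ✓
(2,3)B 3/4 ✓
(2,4)A 1/3 ✗
(3,1)B 1/1 ✓
(3,2)B 3/3 ✓
(3,3)B 3/3 ✓
(3,4)B 2/3 ✗
(3,5)B 1/1 ✓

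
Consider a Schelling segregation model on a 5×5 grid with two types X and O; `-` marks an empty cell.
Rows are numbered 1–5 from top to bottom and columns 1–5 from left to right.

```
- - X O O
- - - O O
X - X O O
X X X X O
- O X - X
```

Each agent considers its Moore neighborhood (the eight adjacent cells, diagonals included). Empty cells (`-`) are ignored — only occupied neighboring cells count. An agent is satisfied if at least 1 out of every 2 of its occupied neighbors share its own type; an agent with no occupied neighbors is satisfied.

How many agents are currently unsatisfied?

(1,3)X 0/2 not
(1,4)O 3/4 satisfied
(1,5)O 3/3 satisfied
(2,4)O 5/7 satisfied
(2,5)O 5/5 satisfied
(3,1)X 2/2 satisfied
(3,3)X 3/5 satisfied
(3,4)O 4/7 satisfied
(3,5)O 4/5 satisfied
(4,1)X 2/3 satisfied
(4,2)X 5/6 satisfied
(4,3)X 4/6 satisfied
(4,4)X 4/7 satisfied
(4,5)O 2/4 satisfied
(5,2)O 0/4 not
(5,3)X 3/4 satisfied
(5,5)X 1/2 satisfied
Unsatisfied: (1,3), (5,2) — 2 in total.

2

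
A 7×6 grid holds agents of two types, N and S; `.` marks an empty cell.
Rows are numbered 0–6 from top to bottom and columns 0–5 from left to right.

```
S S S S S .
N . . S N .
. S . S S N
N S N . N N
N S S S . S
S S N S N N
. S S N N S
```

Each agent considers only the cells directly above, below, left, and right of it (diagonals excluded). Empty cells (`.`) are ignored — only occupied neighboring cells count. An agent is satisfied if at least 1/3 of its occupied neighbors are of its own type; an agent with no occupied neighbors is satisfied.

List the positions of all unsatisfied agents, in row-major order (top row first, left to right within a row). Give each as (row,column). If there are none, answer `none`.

(1,0), (1,4), (2,4), (3,2), (4,5), (5,2), (5,3), (6,5)

Row 0: (0,0)S 1/2 satisfied · (0,1)S 2/2 satisfied · (0,2)S 2/2 satisfied · (0,3)S 3/3 satisfied · (0,4)S 1/2 satisfied
Row 1: (1,0)N 0/1 not · (1,3)S 2/3 satisfied · (1,4)N 0/3 not
Row 2: (2,1)S 1/1 satisfied · (2,3)S 2/2 satisfied · (2,4)S 1/4 not · (2,5)N 1/2 satisfied
Row 3: (3,0)N 1/2 satisfied · (3,1)S 2/4 satisfied · (3,2)N 0/2 not · (3,4)N 1/2 satisfied · (3,5)N 2/3 satisfied
Row 4: (4,0)N 1/3 satisfied · (4,1)S 3/4 satisfied · (4,2)S 2/4 satisfied · (4,3)S 2/2 satisfied · (4,5)S 0/2 not
Row 5: (5,0)S 1/2 satisfied · (5,1)S 3/4 satisfied · (5,2)N 0/4 not · (5,3)S 1/4 not · (5,4)N 2/3 satisfied · (5,5)N 1/3 satisfied
Row 6: (6,1)S 2/2 satisfied · (6,2)S 1/3 satisfied · (6,3)N 1/3 satisfied · (6,4)N 2/3 satisfied · (6,5)S 0/2 not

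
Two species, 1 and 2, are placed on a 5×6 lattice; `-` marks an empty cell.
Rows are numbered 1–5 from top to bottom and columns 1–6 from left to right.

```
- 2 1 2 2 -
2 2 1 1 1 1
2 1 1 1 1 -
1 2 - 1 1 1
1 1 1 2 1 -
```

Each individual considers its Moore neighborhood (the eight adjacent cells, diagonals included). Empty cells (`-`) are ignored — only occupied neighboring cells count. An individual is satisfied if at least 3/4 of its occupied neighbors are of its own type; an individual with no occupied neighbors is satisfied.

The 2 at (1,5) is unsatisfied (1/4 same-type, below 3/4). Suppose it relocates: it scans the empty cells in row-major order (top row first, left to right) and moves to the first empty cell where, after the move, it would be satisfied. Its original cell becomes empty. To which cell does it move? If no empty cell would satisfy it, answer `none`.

Vacating (1,5). Empty cells in order:
  (1,1): 3/3 same-type → satisfied — stop here.

(1,1)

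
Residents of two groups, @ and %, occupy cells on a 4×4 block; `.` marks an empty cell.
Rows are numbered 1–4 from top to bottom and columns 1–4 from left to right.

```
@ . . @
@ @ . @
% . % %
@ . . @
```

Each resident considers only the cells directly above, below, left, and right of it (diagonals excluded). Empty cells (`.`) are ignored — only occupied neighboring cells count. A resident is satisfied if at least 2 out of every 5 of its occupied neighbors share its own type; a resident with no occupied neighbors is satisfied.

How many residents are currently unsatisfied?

Row 1: (1,1)@ 1/1 ok · (1,4)@ 1/1 ok
Row 2: (2,1)@ 2/3 ok · (2,2)@ 1/1 ok · (2,4)@ 1/2 ok
Row 3: (3,1)% 0/2 unhappy · (3,3)% 1/1 ok · (3,4)% 1/3 unhappy
Row 4: (4,1)@ 0/1 unhappy · (4,4)@ 0/1 unhappy
Unsatisfied: (3,1), (3,4), (4,1), (4,4) — 4 in total.

4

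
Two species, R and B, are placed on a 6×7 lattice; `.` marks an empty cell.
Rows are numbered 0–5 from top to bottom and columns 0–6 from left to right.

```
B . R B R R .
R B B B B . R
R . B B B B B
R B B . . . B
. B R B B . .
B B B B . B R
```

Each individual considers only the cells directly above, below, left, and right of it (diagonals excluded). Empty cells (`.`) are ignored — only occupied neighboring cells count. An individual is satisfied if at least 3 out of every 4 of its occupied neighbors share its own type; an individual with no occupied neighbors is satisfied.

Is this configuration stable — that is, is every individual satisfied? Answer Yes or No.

Row 0: (0,0)B 0/1 unhappy · (0,2)R 0/2 unhappy · (0,3)B 1/3 unhappy · (0,4)R 1/3 unhappy · (0,5)R 1/1 ok
Row 1: (1,0)R 1/3 unhappy · (1,1)B 1/2 unhappy · (1,2)B 3/4 ok · (1,3)B 4/4 ok · (1,4)B 2/3 unhappy · (1,6)R 0/1 unhappy
Row 2: (2,0)R 2/2 ok · (2,2)B 3/3 ok · (2,3)B 3/3 ok · (2,4)B 3/3 ok · (2,5)B 2/2 ok · (2,6)B 2/3 unhappy
Row 3: (3,0)R 1/2 unhappy · (3,1)B 2/3 unhappy · (3,2)B 2/3 unhappy · (3,6)B 1/1 ok
Row 4: (4,1)B 2/3 unhappy · (4,2)R 0/4 unhappy · (4,3)B 2/3 unhappy · (4,4)B 1/1 ok
Row 5: (5,0)B 1/1 ok · (5,1)B 3/3 ok · (5,2)B 2/3 unhappy · (5,3)B 2/2 ok · (5,5)B 0/1 unhappy · (5,6)R 0/1 unhappy
For instance (0,0) has only 0/1 same-type neighbors, below 3/4.

No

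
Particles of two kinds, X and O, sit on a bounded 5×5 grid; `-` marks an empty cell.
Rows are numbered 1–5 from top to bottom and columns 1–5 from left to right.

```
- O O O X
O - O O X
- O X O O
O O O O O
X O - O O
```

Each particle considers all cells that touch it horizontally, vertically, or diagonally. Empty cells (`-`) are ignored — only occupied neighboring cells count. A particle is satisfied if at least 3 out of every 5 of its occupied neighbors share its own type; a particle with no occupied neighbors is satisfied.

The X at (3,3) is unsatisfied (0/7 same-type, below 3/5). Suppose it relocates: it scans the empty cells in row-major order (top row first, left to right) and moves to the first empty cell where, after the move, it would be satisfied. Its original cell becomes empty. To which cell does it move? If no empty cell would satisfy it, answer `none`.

Vacating (3,3). Empty cells in order:
  (1,1): 0/2 same-type → still unsatisfied.
  (2,2): 0/5 same-type → still unsatisfied.
  (3,1): 0/4 same-type → still unsatisfied.
  (5,3): 0/5 same-type → still unsatisfied.

none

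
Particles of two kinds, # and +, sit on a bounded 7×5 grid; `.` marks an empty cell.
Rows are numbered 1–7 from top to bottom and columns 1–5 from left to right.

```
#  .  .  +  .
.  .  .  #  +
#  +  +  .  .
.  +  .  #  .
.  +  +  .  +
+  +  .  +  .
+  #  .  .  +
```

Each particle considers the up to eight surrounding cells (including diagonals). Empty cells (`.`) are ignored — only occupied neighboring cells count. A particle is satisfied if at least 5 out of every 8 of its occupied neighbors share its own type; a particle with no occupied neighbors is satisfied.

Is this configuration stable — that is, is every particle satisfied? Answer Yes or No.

Row 1: (1,1)# 0/0 ✓ · (1,4)+ 1/2 ✗
Row 2: (2,4)# 0/3 ✗ · (2,5)+ 1/2 ✗
Row 3: (3,1)# 0/2 ✗ · (3,2)+ 2/3 ✓ · (3,3)+ 2/4 ✗
Row 4: (4,2)+ 4/5 ✓ · (4,4)# 0/3 ✗
Row 5: (5,2)+ 4/4 ✓ · (5,3)+ 4/5 ✓ · (5,5)+ 1/2 ✗
Row 6: (6,1)+ 3/4 ✓ · (6,2)+ 4/5 ✓ · (6,4)+ 3/3 ✓
Row 7: (7,1)+ 2/3 ✓ · (7,2)# 0/3 ✗ · (7,5)+ 1/1 ✓
For instance (1,4) has only 1/2 same-type neighbors, below 5/8.

No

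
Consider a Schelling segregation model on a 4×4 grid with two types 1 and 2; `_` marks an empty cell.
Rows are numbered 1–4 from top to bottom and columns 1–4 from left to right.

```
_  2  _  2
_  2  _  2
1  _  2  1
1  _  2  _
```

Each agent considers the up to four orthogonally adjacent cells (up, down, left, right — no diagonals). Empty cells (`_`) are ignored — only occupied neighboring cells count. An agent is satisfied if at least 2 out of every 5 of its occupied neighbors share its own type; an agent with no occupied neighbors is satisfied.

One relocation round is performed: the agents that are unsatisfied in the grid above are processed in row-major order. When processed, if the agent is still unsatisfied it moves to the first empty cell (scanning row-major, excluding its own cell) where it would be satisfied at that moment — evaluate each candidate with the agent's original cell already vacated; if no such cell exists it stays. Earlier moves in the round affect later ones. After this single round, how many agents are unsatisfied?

0

Initially unsatisfied (in order): (3,4).
  (3,4) → (2,1).
Resulting grid:
_ 2 _ 2
1 2 _ 2
1 _ 2 _
1 _ 2 _
All satisfied now.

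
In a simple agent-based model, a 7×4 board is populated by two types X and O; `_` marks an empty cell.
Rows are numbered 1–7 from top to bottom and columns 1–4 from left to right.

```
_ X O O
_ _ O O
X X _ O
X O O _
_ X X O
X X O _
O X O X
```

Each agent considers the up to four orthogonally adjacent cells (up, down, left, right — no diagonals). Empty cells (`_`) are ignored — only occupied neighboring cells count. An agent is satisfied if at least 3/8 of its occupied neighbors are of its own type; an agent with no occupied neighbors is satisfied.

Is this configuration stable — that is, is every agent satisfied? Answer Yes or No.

Row 1: (1,2)X 0/1 not · (1,3)O 2/3 satisfied · (1,4)O 2/2 satisfied
Row 2: (2,3)O 2/2 satisfied · (2,4)O 3/3 satisfied
Row 3: (3,1)X 2/2 satisfied · (3,2)X 1/2 satisfied · (3,4)O 1/1 satisfied
Row 4: (4,1)X 1/2 satisfied · (4,2)O 1/4 not · (4,3)O 1/2 satisfied
Row 5: (5,2)X 2/3 satisfied · (5,3)X 1/4 not · (5,4)O 0/1 not
Row 6: (6,1)X 1/2 satisfied · (6,2)X 3/4 satisfied · (6,3)O 1/3 not
Row 7: (7,1)O 0/2 not · (7,2)X 1/3 not · (7,3)O 1/3 not · (7,4)X 0/1 not
For instance (1,2) has only 0/1 same-type neighbors, below 3/8.

No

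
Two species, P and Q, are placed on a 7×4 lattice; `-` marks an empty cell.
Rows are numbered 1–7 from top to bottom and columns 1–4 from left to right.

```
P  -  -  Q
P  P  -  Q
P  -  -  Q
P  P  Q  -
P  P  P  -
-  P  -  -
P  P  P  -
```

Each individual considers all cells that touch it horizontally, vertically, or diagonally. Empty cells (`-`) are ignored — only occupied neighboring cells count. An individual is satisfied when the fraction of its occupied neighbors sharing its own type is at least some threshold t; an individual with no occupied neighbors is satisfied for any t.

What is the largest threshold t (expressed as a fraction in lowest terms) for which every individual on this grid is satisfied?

1/4

(1,1)P 2/2
(1,4)Q 1/1
(2,1)P 3/3
(2,2)P 3/3
(2,4)Q 2/2
(3,1)P 4/4
(3,4)Q 2/2
(4,1)P 4/4
(4,2)P 5/6
(4,3)Q 1/4
(5,1)P 4/4
(5,2)P 5/6
(5,3)P 3/4
(6,2)P 6/6
(7,1)P 2/2
(7,2)P 3/3
(7,3)P 2/2
The smallest same-type fraction is 1/4 at (4,3), which reduces to 1/4. Any threshold above that leaves this individual unsatisfied.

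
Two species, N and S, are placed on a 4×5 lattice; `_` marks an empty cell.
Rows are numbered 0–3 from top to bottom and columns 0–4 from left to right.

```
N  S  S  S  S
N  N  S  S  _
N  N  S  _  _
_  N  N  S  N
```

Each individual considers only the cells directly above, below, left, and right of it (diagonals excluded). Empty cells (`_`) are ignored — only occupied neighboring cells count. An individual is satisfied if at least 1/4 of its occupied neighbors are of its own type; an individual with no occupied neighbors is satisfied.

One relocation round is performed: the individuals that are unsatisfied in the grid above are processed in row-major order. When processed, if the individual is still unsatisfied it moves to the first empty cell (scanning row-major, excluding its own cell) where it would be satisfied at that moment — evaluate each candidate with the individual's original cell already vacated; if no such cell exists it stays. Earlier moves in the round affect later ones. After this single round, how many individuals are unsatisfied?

Initially unsatisfied (in order): (3,3), (3,4).
  (3,3) → (1,4).
  (3,4): now satisfied by earlier moves; stays.
Resulting grid:
N S S S S
N N S S S
N N S _ _
_ N N _ N
All satisfied now.

0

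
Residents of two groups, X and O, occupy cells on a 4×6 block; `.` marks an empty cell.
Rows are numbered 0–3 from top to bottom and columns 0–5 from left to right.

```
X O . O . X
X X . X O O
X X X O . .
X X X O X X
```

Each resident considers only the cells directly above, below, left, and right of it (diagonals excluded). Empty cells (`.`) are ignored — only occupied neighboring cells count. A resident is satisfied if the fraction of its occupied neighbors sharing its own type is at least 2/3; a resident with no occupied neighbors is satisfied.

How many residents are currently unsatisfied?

Row 0: (0,0)X 1/2 not · (0,1)O 0/2 not · (0,3)O 0/1 not · (0,5)X 0/1 not
Row 1: (1,0)X 3/3 satisfied · (1,1)X 2/3 satisfied · (1,3)X 0/3 not · (1,4)O 1/2 not · (1,5)O 1/2 not
Row 2: (2,0)X 3/3 satisfied · (2,1)X 4/4 satisfied · (2,2)X 2/3 satisfied · (2,3)O 1/3 not
Row 3: (3,0)X 2/2 satisfied · (3,1)X 3/3 satisfied · (3,2)X 2/3 satisfied · (3,3)O 1/3 not · (3,4)X 1/2 not · (3,5)X 1/1 satisfied
Unsatisfied: (0,0), (0,1), (0,3), (0,5), (1,3), (1,4), (1,5), (2,3), (3,3), (3,4) — 10 in total.

10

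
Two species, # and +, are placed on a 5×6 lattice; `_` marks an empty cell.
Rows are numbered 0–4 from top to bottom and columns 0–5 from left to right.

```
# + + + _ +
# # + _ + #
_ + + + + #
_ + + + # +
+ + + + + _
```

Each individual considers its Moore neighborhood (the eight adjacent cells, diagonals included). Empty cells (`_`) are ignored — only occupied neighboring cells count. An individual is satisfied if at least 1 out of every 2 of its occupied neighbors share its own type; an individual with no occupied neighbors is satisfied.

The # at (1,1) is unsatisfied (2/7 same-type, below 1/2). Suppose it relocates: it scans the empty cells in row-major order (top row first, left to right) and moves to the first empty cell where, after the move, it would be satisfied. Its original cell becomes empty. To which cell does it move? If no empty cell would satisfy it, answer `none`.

none

Vacating (1,1). Empty cells in order:
  (0,4): 1/4 same-type → still unsatisfied.
  (1,3): 0/7 same-type → still unsatisfied.
  (2,0): 1/3 same-type → still unsatisfied.
  (3,0): 0/4 same-type → still unsatisfied.
  (4,5): 1/3 same-type → still unsatisfied.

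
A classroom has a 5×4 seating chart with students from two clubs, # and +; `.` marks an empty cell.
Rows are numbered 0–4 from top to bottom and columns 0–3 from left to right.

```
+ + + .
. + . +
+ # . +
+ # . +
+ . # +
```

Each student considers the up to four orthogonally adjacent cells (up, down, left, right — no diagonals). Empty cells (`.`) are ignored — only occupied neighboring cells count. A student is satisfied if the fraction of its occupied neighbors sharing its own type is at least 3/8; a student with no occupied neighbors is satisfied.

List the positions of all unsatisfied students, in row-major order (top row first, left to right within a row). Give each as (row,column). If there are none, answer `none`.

(0,0)+ 1/1 satisfied
(0,1)+ 3/3 satisfied
(0,2)+ 1/1 satisfied
(1,1)+ 1/2 satisfied
(1,3)+ 1/1 satisfied
(2,0)+ 1/2 satisfied
(2,1)# 1/3 not
(2,3)+ 2/2 satisfied
(3,0)+ 2/3 satisfied
(3,1)# 1/2 satisfied
(3,3)+ 2/2 satisfied
(4,0)+ 1/1 satisfied
(4,2)# 0/1 not
(4,3)+ 1/2 satisfied

(2,1), (4,2)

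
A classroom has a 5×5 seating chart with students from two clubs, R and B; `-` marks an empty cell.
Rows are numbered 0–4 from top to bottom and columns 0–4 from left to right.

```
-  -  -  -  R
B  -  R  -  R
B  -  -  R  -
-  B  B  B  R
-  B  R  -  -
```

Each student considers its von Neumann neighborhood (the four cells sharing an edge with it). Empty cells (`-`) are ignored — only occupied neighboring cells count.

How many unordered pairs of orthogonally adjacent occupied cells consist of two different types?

Scan each occupied cell's neighbors to the right and below so each pair is counted once.
Row 0: R(0,4)–R(1,4)=  → 0/1 unlike.
Row 1: B(1,0)–B(2,0)=  → 0/1 unlike.
Row 2: R(2,3)–B(3,3)≠  → 1/1 unlike.
Row 3: B(3,1)–B(3,2)= B(3,1)–B(4,1)= B(3,2)–B(3,3)= B(3,2)–R(4,2)≠ B(3,3)–R(3,4)≠  → 2/5 unlike.
Row 4: B(4,1)–R(4,2)≠  → 1/1 unlike.
Total adjacent occupied pairs: 9; unlike-type pairs: 4.

4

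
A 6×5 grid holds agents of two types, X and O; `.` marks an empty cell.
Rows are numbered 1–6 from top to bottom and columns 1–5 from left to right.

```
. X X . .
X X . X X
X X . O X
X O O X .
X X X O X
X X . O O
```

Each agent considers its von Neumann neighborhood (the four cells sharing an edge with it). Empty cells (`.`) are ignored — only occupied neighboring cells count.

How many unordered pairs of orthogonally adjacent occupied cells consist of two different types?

12

Scan each occupied cell's neighbors to the right and below so each pair is counted once.
Row 1: X(1,2)–X(1,3)= X(1,2)–X(2,2)=  → 0/2 unlike.
Row 2: X(2,1)–X(2,2)= X(2,1)–X(3,1)= X(2,2)–X(3,2)= X(2,4)–X(2,5)= X(2,4)–O(3,4)≠ X(2,5)–X(3,5)=  → 1/6 unlike.
Row 3: X(3,1)–X(3,2)= X(3,1)–X(4,1)= X(3,2)–O(4,2)≠ O(3,4)–X(3,5)≠ O(3,4)–X(4,4)≠  → 3/5 unlike.
Row 4: X(4,1)–O(4,2)≠ X(4,1)–X(5,1)= O(4,2)–O(4,3)= O(4,2)–X(5,2)≠ O(4,3)–X(4,4)≠ O(4,3)–X(5,3)≠ X(4,4)–O(5,4)≠  → 5/7 unlike.
Row 5: X(5,1)–X(5,2)= X(5,1)–X(6,1)= X(5,2)–X(5,3)= X(5,2)–X(6,2)= X(5,3)–O(5,4)≠ O(5,4)–X(5,5)≠ O(5,4)–O(6,4)= X(5,5)–O(6,5)≠  → 3/8 unlike.
Row 6: X(6,1)–X(6,2)= O(6,4)–O(6,5)=  → 0/2 unlike.
Total adjacent occupied pairs: 30; unlike-type pairs: 12.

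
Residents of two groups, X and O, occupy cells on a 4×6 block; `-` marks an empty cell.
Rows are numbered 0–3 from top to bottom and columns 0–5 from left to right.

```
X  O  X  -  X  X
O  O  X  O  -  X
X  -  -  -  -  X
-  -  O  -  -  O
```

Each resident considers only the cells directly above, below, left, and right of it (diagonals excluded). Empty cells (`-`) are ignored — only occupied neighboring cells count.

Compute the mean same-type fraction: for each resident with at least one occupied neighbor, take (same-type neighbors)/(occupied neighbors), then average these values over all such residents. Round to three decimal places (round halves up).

0.436

Row 0: (0,0)X 0/2 · (0,1)O 1/3 · (0,2)X 1/2 · (0,4)X 1/1 · (0,5)X 2/2
Row 1: (1,0)O 1/3 · (1,1)O 2/3 · (1,2)X 1/3 · (1,3)O 0/1 · (1,5)X 2/2
Row 2: (2,0)X 0/1 · (2,5)X 1/2
Row 3: (3,2)O — no occupied neighbors · (3,5)O 0/1
Sum over 13 residents: 0/2 + 1/3 + 1/2 + 1/1 + 2/2 + 1/3 + 2/3 + 1/3 + 0/1 + 2/2 + 0/1 + 1/2 + 0/1 = 17/3; mean = 17/3 ÷ 13 = 17/39 = 0.435897… → 0.436.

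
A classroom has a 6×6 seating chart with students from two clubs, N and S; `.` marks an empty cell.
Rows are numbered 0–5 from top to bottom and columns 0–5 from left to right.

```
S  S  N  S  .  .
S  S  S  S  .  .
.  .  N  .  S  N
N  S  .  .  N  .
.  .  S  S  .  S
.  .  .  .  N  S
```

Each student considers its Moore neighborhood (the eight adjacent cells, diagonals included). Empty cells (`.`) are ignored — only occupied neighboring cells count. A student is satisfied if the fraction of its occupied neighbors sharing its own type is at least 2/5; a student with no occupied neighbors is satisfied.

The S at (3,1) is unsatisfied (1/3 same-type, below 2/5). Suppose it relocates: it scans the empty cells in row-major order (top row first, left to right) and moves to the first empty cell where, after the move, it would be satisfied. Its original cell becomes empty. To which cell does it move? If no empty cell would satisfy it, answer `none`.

Vacating (3,1). Empty cells in order:
  (0,4): 2/2 same-type → satisfied — stop here.

(0,4)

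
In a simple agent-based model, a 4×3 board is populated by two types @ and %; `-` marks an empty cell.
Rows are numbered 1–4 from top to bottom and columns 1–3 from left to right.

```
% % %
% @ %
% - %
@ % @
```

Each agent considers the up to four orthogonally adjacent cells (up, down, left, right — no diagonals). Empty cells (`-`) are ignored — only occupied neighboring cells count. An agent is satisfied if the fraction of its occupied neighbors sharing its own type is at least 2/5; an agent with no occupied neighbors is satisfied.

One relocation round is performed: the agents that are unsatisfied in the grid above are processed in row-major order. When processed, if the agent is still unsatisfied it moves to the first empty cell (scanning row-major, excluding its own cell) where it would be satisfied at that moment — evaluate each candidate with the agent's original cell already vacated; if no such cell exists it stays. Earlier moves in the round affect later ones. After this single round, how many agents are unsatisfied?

Initially unsatisfied (in order): (2,2), (4,1), (4,2), (4,3).
  (2,2): no empty cell satisfies it; stays.
  (4,1): no empty cell satisfies it; stays.
  (4,2) → (3,2).
  (4,3) → (4,2).
Resulting grid:
% % %
% @ %
% % %
@ @ -
Unsatisfied now: (2,2).

1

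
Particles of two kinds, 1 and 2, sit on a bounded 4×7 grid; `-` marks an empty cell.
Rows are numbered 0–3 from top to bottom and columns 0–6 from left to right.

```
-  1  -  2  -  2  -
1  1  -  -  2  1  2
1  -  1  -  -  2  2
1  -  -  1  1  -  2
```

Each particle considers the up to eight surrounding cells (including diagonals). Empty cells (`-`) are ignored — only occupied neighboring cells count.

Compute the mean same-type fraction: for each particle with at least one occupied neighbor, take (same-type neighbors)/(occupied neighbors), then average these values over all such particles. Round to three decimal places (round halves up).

Row 0: (0,1)1 2/2 · (0,3)2 1/1 · (0,5)2 2/3
Row 1: (1,0)1 3/3 · (1,1)1 4/4 · (1,4)2 3/4 · (1,5)1 0/5 · (1,6)2 3/4
Row 2: (2,0)1 3/3 · (2,2)1 2/2 · (2,5)2 4/6 · (2,6)2 3/4
Row 3: (3,0)1 1/1 · (3,3)1 2/2 · (3,4)1 1/2 · (3,6)2 2/2
Sum over 16 particles: 2/2 + 1/1 + 2/3 + 3/3 + 4/4 + 3/4 + 0/5 + 3/4 + 3/3 + 2/2 + 4/6 + 3/4 + 1/1 + 2/2 + 1/2 + 2/2 = 157/12; mean = 157/12 ÷ 16 = 157/192 = 0.817708… → 0.818.

0.818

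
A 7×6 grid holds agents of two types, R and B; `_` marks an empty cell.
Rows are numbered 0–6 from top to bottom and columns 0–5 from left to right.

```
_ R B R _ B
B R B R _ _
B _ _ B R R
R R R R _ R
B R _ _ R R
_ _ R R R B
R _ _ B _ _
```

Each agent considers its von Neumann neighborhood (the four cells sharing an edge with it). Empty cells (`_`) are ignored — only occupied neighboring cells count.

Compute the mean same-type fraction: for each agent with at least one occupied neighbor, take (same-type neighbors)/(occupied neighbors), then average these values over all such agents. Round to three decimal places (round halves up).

0.527

(0,1)R 1/2
(0,2)B 1/3
(0,3)R 1/2
(0,5)B — no occupied neighbors
(1,0)B 1/2
(1,1)R 1/3
(1,2)B 1/3
(1,3)R 1/3
(2,0)B 1/2
(2,3)B 0/3
(2,4)R 1/2
(2,5)R 2/2
(3,0)R 1/3
(3,1)R 3/3
(3,2)R 2/2
(3,3)R 1/2
(3,5)R 2/2
(4,0)B 0/2
(4,1)R 1/2
(4,4)R 2/2
(4,5)R 2/3
(5,2)R 1/1
(5,3)R 2/3
(5,4)R 2/3
(5,5)B 0/2
(6,0)R — no occupied neighbors
(6,3)B 0/1
Sum over 25 agents: 1/2 + 1/3 + 1/2 + 1/2 + 1/3 + 1/3 + 1/3 + 1/2 + 0/3 + 1/2 + 2/2 + 1/3 + 3/3 + 2/2 + 1/2 + 2/2 + 0/2 + 1/2 + 2/2 + 2/3 + 1/1 + 2/3 + 2/3 + 0/2 + 0/1 = 79/6; mean = 79/6 ÷ 25 = 79/150 = 0.526666… → 0.527.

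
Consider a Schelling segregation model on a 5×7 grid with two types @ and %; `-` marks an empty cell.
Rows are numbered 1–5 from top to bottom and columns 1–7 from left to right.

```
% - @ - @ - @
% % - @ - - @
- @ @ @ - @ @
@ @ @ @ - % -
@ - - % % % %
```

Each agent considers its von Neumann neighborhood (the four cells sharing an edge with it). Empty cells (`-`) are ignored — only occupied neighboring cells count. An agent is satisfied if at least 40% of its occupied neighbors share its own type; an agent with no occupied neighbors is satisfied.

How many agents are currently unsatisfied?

0

(1,1)% 1/1 ✓
(1,3)@ 0/0 ✓
(1,5)@ 0/0 ✓
(1,7)@ 1/1 ✓
(2,1)% 2/2 ✓
(2,2)% 1/2 ✓
(2,4)@ 1/1 ✓
(2,7)@ 2/2 ✓
(3,2)@ 2/3 ✓
(3,3)@ 3/3 ✓
(3,4)@ 3/3 ✓
(3,6)@ 1/2 ✓
(3,7)@ 2/2 ✓
(4,1)@ 2/2 ✓
(4,2)@ 3/3 ✓
(4,3)@ 3/3 ✓
(4,4)@ 2/3 ✓
(4,6)% 1/2 ✓
(5,1)@ 1/1 ✓
(5,4)% 1/2 ✓
(5,5)% 2/2 ✓
(5,6)% 3/3 ✓
(5,7)% 1/1 ✓
Every one meets the threshold.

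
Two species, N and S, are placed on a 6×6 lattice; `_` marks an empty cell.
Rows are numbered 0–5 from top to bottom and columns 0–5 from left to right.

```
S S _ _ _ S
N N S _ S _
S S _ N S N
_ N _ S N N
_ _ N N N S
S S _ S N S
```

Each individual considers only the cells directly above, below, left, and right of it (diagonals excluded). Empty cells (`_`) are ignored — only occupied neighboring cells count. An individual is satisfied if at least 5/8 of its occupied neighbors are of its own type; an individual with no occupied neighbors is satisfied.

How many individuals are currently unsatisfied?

18

(0,0)S 1/2 unhappy
(0,1)S 1/2 unhappy
(0,5)S 0/0 ok
(1,0)N 1/3 unhappy
(1,1)N 1/4 unhappy
(1,2)S 0/1 unhappy
(1,4)S 1/1 ok
(2,0)S 1/2 unhappy
(2,1)S 1/3 unhappy
(2,3)N 0/2 unhappy
(2,4)S 1/4 unhappy
(2,5)N 1/2 unhappy
(3,1)N 0/1 unhappy
(3,3)S 0/3 unhappy
(3,4)N 2/4 unhappy
(3,5)N 2/3 ok
(4,2)N 1/1 ok
(4,3)N 2/4 unhappy
(4,4)N 3/4 ok
(4,5)S 1/3 unhappy
(5,0)S 1/1 ok
(5,1)S 1/1 ok
(5,3)S 0/2 unhappy
(5,4)N 1/3 unhappy
(5,5)S 1/2 unhappy
Unsatisfied: (0,0), (0,1), (1,0), (1,1), (1,2), (2,0), (2,1), (2,3), (2,4), (2,5), (3,1), (3,3), (3,4), (4,3), (4,5), (5,3), (5,4), (5,5) — 18 in total.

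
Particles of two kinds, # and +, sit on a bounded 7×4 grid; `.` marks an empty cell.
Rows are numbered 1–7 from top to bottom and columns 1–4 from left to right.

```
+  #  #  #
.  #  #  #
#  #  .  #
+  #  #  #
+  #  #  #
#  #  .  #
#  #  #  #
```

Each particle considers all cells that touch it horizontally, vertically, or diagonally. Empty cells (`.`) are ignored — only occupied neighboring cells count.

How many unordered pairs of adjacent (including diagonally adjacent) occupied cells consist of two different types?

Scan each occupied cell's neighbors to the right and below (and the two forward diagonals) so each pair is counted once.
Row 1: +(1,1)–#(1,2)≠ +(1,1)–#(2,2)≠ #(1,2)–#(1,3)= #(1,2)–#(2,2)= #(1,2)–#(2,3)= #(1,3)–#(1,4)= #(1,3)–#(2,3)= #(1,3)–#(2,4)= #(1,3)–#(2,2)= #(1,4)–#(2,4)= #(1,4)–#(2,3)=  → 2/11 unlike.
Row 2: #(2,2)–#(2,3)= #(2,2)–#(3,2)= #(2,2)–#(3,1)= #(2,3)–#(2,4)= #(2,3)–#(3,4)= #(2,3)–#(3,2)= #(2,4)–#(3,4)=  → 0/7 unlike.
Row 3: #(3,1)–#(3,2)= #(3,1)–+(4,1)≠ #(3,1)–#(4,2)= #(3,2)–#(4,2)= #(3,2)–#(4,3)= #(3,2)–+(4,1)≠ #(3,4)–#(4,4)= #(3,4)–#(4,3)=  → 2/8 unlike.
Row 4: +(4,1)–#(4,2)≠ +(4,1)–+(5,1)= +(4,1)–#(5,2)≠ #(4,2)–#(4,3)= #(4,2)–#(5,2)= #(4,2)–#(5,3)= #(4,2)–+(5,1)≠ #(4,3)–#(4,4)= #(4,3)–#(5,3)= #(4,3)–#(5,4)= #(4,3)–#(5,2)= #(4,4)–#(5,4)= #(4,4)–#(5,3)=  → 3/13 unlike.
Row 5: +(5,1)–#(5,2)≠ +(5,1)–#(6,1)≠ +(5,1)–#(6,2)≠ #(5,2)–#(5,3)= #(5,2)–#(6,2)= #(5,2)–#(6,1)= #(5,3)–#(5,4)= #(5,3)–#(6,4)= #(5,3)–#(6,2)= #(5,4)–#(6,4)=  → 3/10 unlike.
Row 6: #(6,1)–#(6,2)= #(6,1)–#(7,1)= #(6,1)–#(7,2)= #(6,2)–#(7,2)= #(6,2)–#(7,3)= #(6,2)–#(7,1)= #(6,4)–#(7,4)= #(6,4)–#(7,3)=  → 0/8 unlike.
Row 7: #(7,1)–#(7,2)= #(7,2)–#(7,3)= #(7,3)–#(7,4)=  → 0/3 unlike.
Total adjacent occupied pairs: 60; unlike-type pairs: 10.

10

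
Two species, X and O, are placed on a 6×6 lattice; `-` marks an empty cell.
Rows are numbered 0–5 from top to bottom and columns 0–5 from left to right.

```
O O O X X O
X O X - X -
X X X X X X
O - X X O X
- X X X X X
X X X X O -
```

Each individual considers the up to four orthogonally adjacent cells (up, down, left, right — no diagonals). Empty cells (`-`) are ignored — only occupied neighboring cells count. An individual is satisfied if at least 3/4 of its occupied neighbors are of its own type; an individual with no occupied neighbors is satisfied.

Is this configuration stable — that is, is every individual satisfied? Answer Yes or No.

No

(0,0)O 1/2 ✗
(0,1)O 3/3 ✓
(0,2)O 1/3 ✗
(0,3)X 1/2 ✗
(0,4)X 2/3 ✗
(0,5)O 0/1 ✗
(1,0)X 1/3 ✗
(1,1)O 1/4 ✗
(1,2)X 1/3 ✗
(1,4)X 2/2 ✓
(2,0)X 2/3 ✗
(2,1)X 2/3 ✗
(2,2)X 4/4 ✓
(2,3)X 3/3 ✓
(2,4)X 3/4 ✓
(2,5)X 2/2 ✓
(3,0)O 0/1 ✗
(3,2)X 3/3 ✓
(3,3)X 3/4 ✓
(3,4)O 0/4 ✗
(3,5)X 2/3 ✗
(4,1)X 2/2 ✓
(4,2)X 4/4 ✓
(4,3)X 4/4 ✓
(4,4)X 2/4 ✗
(4,5)X 2/2 ✓
(5,0)X 1/1 ✓
(5,1)X 3/3 ✓
(5,2)X 3/3 ✓
(5,3)X 2/3 ✗
(5,4)O 0/2 ✗
For instance (0,0) has only 1/2 same-type neighbors, below 3/4.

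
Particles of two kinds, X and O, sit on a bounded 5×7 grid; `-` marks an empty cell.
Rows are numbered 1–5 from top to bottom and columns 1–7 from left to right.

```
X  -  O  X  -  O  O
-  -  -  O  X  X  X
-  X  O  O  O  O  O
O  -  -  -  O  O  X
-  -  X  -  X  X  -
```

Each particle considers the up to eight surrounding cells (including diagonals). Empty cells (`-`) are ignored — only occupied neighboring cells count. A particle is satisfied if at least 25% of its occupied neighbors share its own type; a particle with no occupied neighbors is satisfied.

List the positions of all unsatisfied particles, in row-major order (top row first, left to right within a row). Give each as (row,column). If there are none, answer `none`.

(2,7), (3,2), (4,1)

(1,1)X 0/0 ok
(1,3)O 1/2 ok
(1,4)X 1/3 ok
(1,6)O 1/4 ok
(1,7)O 1/3 ok
(2,4)O 4/6 ok
(2,5)X 2/7 ok
(2,6)X 2/7 ok
(2,7)X 1/5 unhappy
(3,2)X 0/2 unhappy
(3,3)O 2/3 ok
(3,4)O 4/5 ok
(3,5)O 5/7 ok
(3,6)O 4/8 ok
(3,7)O 2/5 ok
(4,1)O 0/1 unhappy
(4,5)O 4/6 ok
(4,6)O 4/7 ok
(4,7)X 1/4 ok
(5,3)X 0/0 ok
(5,5)X 1/3 ok
(5,6)X 2/4 ok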